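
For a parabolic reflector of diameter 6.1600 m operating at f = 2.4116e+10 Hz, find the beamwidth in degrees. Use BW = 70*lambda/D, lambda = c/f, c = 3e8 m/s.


lambda = c / f = 3.0000e+08 / 2.4116e+10 = 0.01243987 m
BW = 70 * 0.01243987 / 6.1600 = 0.1414 deg

0.1414 deg


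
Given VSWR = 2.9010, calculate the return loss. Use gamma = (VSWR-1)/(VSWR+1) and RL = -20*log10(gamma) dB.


gamma = (2.9010 - 1) / (2.9010 + 1) = 0.4873109
RL = -20 * log10(0.4873109) = 6.244 dB

6.244 dB


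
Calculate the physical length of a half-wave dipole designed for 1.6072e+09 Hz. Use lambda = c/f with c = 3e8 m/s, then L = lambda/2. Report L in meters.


lambda = c / f = 3.0000e+08 / 1.6072e+09 = 0.1866600 m
L = lambda / 2 = 0.1866600 / 2 = 0.09333 m

0.09333 m


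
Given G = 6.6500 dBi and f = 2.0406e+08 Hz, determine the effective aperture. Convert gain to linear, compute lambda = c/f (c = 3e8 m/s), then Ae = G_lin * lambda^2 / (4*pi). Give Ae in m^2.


lambda = c / f = 3.0000e+08 / 2.0406e+08 = 1.470156 m
G_linear = 10^(6.6500/10) = 4.623810
Ae = G_linear * lambda^2 / (4*pi) = 4.623810 * 1.470156^2 / (4*pi) = 0.7953 m^2

0.7953 m^2


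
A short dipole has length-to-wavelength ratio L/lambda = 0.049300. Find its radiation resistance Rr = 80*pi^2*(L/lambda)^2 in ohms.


Rr = 80 * pi^2 * (0.049300)^2 = 80 * 9.869604 * 2.430490e-03 = 1.919 ohm

1.919 ohm


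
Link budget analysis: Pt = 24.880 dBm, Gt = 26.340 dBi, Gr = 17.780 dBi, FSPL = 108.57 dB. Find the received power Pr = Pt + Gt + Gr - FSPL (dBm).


Pr = 24.880 + 26.340 + 17.780 - 108.57 = -39.57 dBm

-39.57 dBm


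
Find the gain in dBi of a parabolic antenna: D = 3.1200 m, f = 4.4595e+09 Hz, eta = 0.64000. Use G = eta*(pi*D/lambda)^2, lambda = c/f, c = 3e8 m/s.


lambda = c / f = 3.0000e+08 / 4.4595e+09 = 0.06727212 m
G_linear = 0.64000 * (pi * 3.1200 / 0.06727212)^2 = 13586.85
G_dBi = 10 * log10(13586.85) = 41.33 dBi

41.33 dBi


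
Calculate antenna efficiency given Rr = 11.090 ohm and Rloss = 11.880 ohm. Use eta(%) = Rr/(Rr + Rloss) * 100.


eta = 11.090 / (11.090 + 11.880) * 100 = 48.28%

48.28%


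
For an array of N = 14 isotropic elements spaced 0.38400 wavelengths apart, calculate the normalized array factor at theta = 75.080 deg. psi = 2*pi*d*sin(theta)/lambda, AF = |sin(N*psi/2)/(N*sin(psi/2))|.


psi = 2*pi*0.38400*sin(75.080 deg) = 2.331401 rad
AF = |sin(14*2.331401/2) / (14*sin(2.331401/2))| = 0.04464

0.04464


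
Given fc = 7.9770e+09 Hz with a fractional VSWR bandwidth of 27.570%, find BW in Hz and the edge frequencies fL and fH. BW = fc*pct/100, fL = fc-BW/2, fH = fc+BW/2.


BW = 7.9770e+09 * 27.570/100 = 2.199259e+09 Hz
fL = 7.9770e+09 - 2.199259e+09/2 = 6.877e+09 Hz
fH = 7.9770e+09 + 2.199259e+09/2 = 9.077e+09 Hz

BW=2.199e+09 Hz, fL=6.877e+09 Hz, fH=9.077e+09 Hz


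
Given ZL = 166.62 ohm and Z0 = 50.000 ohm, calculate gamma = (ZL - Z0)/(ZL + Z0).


gamma = (166.62 - 50.000) / (166.62 + 50.000) = 0.5384

0.5384


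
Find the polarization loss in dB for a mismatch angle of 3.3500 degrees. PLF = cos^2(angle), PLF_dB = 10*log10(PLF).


PLF_linear = cos^2(3.3500 deg) = 0.9965853
PLF_dB = 10 * log10(0.9965853) = -0.01486 dB

-0.01486 dB


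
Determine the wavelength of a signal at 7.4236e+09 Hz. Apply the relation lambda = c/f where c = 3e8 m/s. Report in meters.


lambda = c / f = 3.0000e+08 / 7.4236e+09 = 0.04041 m

0.04041 m


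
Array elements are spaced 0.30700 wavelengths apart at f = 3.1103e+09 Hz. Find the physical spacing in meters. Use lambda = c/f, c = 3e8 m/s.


lambda = c / f = 3.0000e+08 / 3.1103e+09 = 0.09645372 m
d = 0.30700 * 0.09645372 = 0.02961 m

0.02961 m


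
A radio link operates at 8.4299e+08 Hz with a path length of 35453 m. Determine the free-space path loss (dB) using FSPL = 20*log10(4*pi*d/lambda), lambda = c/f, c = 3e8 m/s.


lambda = c / f = 3.0000e+08 / 8.4299e+08 = 0.3558761 m
FSPL = 20 * log10(4*pi*35453/0.3558761) = 122.0 dB

122.0 dB


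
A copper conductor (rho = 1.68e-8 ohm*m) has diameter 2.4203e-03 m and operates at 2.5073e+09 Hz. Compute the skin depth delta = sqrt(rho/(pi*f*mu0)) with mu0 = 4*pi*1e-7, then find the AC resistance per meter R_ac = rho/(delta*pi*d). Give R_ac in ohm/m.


delta = sqrt(1.68e-8 / (pi * 2.5073e+09 * 4*pi*1e-7)) = 1.302782e-06 m
R_ac = 1.68e-8 / (1.302782e-06 * pi * 2.4203e-03) = 1.696 ohm/m

1.696 ohm/m


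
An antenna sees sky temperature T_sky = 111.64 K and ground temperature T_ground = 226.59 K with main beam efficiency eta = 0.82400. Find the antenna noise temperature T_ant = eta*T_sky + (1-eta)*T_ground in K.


T_ant = 0.82400 * 111.64 + (1 - 0.82400) * 226.59 = 131.9 K

131.9 K


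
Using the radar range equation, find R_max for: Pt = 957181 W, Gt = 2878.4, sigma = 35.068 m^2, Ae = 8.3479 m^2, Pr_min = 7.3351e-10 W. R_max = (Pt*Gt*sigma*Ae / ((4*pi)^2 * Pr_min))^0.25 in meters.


R^4 = 957181*2878.4*35.068*8.3479 / ((4*pi)^2 * 7.3351e-10) = 6.963181e+18
R_max = 6.963181e+18^0.25 = 51369 m

51369 m


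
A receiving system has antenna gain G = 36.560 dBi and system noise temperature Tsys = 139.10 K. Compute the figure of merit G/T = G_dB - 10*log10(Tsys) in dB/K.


G/T = 36.560 - 10*log10(139.10) = 36.560 - 21.43327 = 15.13 dB/K

15.13 dB/K


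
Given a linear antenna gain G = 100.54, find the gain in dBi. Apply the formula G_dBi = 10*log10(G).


G_dBi = 10 * log10(100.54) = 20.02 dBi

20.02 dBi


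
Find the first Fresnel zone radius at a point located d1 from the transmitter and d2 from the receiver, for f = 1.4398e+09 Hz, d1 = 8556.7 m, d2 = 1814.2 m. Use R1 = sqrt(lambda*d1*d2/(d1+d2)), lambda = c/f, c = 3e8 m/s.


lambda = c / f = 3.0000e+08 / 1.4398e+09 = 0.2083623 m
R1 = sqrt(0.2083623 * 8556.7 * 1814.2 / (8556.7 + 1814.2)) = 17.66 m

17.66 m


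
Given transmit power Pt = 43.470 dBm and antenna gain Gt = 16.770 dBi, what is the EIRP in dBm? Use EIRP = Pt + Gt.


EIRP = Pt + Gt = 43.470 + 16.770 = 60.24 dBm

60.24 dBm


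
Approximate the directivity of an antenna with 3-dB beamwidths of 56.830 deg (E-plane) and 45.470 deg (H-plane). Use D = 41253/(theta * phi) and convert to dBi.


D_linear = 41253 / (56.830 * 45.470) = 15.96441
D_dBi = 10 * log10(15.96441) = 12.03 dBi

12.03 dBi


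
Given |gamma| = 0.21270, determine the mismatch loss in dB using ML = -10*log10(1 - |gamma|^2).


ML = -10 * log10(1 - 0.21270^2) = -10 * log10(0.95475871) = 0.2011 dB

0.2011 dB


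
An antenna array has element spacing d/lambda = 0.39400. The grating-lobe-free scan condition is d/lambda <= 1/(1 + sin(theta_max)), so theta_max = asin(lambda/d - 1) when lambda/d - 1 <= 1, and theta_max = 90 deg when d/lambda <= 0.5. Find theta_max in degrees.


lambda/d - 1 = 1/0.39400 - 1 = 1.538071 >= 1
d/lambda <= 0.5, so the array can scan to endfire without grating lobes: theta_max = 90 deg

90 deg


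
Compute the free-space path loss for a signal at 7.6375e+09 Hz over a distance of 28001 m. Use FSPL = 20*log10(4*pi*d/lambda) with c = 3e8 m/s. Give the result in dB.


lambda = c / f = 3.0000e+08 / 7.6375e+09 = 0.03927987 m
FSPL = 20 * log10(4*pi*28001/0.03927987) = 139.0 dB

139.0 dB


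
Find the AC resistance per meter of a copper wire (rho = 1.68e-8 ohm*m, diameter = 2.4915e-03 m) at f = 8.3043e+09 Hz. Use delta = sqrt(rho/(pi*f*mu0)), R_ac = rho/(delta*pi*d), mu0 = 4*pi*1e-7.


delta = sqrt(1.68e-8 / (pi * 8.3043e+09 * 4*pi*1e-7)) = 7.158520e-07 m
R_ac = 1.68e-8 / (7.158520e-07 * pi * 2.4915e-03) = 2.998 ohm/m

2.998 ohm/m


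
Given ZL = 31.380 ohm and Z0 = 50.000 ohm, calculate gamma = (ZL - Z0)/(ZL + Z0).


gamma = (31.380 - 50.000) / (31.380 + 50.000) = -0.2288

-0.2288


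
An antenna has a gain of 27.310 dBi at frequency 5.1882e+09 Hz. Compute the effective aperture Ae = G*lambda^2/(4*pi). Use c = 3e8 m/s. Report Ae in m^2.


lambda = c / f = 3.0000e+08 / 5.1882e+09 = 0.05782352 m
G_linear = 10^(27.310/10) = 538.2698
Ae = G_linear * lambda^2 / (4*pi) = 538.2698 * 0.05782352^2 / (4*pi) = 0.1432 m^2

0.1432 m^2


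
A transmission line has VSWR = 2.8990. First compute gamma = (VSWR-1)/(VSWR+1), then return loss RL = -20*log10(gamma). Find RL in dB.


gamma = (2.8990 - 1) / (2.8990 + 1) = 0.4870480
RL = -20 * log10(0.4870480) = 6.249 dB

6.249 dB


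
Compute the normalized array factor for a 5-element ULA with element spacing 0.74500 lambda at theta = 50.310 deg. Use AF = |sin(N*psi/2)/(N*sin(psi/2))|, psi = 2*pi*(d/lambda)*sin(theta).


psi = 2*pi*0.74500*sin(50.310 deg) = 3.602060 rad
AF = |sin(5*3.602060/2) / (5*sin(3.602060/2))| = 0.08369

0.08369


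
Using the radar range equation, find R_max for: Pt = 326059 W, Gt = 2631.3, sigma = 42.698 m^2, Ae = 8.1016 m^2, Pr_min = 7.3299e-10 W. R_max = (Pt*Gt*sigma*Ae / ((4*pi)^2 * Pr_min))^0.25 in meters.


R^4 = 326059*2631.3*42.698*8.1016 / ((4*pi)^2 * 7.3299e-10) = 2.564054e+18
R_max = 2.564054e+18^0.25 = 40016 m

40016 m


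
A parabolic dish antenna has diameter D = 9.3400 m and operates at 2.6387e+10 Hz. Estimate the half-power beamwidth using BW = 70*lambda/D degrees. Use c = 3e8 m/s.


lambda = c / f = 3.0000e+08 / 2.6387e+10 = 0.01136923 m
BW = 70 * 0.01136923 / 9.3400 = 0.08521 deg

0.08521 deg


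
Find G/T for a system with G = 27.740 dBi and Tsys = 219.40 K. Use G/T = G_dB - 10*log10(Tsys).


G/T = 27.740 - 10*log10(219.40) = 27.740 - 23.41237 = 4.328 dB/K

4.328 dB/K


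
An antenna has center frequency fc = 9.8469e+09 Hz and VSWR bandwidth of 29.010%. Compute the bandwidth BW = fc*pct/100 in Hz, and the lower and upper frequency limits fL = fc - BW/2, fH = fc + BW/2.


BW = 9.8469e+09 * 29.010/100 = 2.856586e+09 Hz
fL = 9.8469e+09 - 2.856586e+09/2 = 8.419e+09 Hz
fH = 9.8469e+09 + 2.856586e+09/2 = 1.128e+10 Hz

BW=2.857e+09 Hz, fL=8.419e+09 Hz, fH=1.128e+10 Hz


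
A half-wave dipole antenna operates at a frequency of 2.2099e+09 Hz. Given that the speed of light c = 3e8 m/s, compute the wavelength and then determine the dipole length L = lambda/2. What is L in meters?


lambda = c / f = 3.0000e+08 / 2.2099e+09 = 0.1357527 m
L = lambda / 2 = 0.1357527 / 2 = 0.06788 m

0.06788 m


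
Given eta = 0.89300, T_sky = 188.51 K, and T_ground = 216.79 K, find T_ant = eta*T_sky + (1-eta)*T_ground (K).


T_ant = 0.89300 * 188.51 + (1 - 0.89300) * 216.79 = 191.5 K

191.5 K


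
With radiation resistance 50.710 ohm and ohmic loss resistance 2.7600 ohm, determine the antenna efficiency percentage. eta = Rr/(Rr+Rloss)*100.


eta = 50.710 / (50.710 + 2.7600) * 100 = 94.84%

94.84%


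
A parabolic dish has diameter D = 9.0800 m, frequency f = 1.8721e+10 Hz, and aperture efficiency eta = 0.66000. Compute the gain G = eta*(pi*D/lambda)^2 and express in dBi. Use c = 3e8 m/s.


lambda = c / f = 3.0000e+08 / 1.8721e+10 = 0.01602479 m
G_linear = 0.66000 * (pi * 9.0800 / 0.01602479)^2 = 2.091369e+06
G_dBi = 10 * log10(2.091369e+06) = 63.20 dBi

63.20 dBi


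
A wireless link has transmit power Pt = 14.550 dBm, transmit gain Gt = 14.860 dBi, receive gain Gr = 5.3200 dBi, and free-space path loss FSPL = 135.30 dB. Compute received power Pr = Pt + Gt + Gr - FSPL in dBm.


Pr = 14.550 + 14.860 + 5.3200 - 135.30 = -100.57 dBm

-100.57 dBm


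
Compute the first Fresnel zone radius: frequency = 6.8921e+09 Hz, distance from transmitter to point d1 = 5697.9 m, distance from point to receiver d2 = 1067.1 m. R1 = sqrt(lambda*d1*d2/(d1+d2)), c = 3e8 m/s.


lambda = c / f = 3.0000e+08 / 6.8921e+09 = 0.04352810 m
R1 = sqrt(0.04352810 * 5697.9 * 1067.1 / (5697.9 + 1067.1)) = 6.255 m

6.255 m


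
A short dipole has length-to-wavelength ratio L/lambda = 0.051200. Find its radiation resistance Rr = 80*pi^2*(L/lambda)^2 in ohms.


Rr = 80 * pi^2 * (0.051200)^2 = 80 * 9.869604 * 2.621440e-03 = 2.070 ohm

2.070 ohm


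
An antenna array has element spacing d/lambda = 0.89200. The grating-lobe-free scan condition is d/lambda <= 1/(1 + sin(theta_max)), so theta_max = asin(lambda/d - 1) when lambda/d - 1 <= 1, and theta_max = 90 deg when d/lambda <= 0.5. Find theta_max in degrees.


lambda/d - 1 = 1/0.89200 - 1 = 0.1210762
theta_max = asin(0.1210762) = 6.954 deg

6.954 deg


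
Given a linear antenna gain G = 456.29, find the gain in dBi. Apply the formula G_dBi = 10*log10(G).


G_dBi = 10 * log10(456.29) = 26.59 dBi

26.59 dBi


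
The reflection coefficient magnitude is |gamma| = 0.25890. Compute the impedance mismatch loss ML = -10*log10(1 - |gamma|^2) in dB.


ML = -10 * log10(1 - 0.25890^2) = -10 * log10(0.93297079) = 0.3013 dB

0.3013 dB


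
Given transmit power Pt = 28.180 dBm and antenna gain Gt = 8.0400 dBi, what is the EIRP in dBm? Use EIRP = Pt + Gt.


EIRP = Pt + Gt = 28.180 + 8.0400 = 36.22 dBm

36.22 dBm


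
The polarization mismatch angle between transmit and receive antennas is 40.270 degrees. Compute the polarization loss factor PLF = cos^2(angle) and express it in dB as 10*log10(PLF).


PLF_linear = cos^2(40.270 deg) = 0.5821795
PLF_dB = 10 * log10(0.5821795) = -2.349 dB

-2.349 dB


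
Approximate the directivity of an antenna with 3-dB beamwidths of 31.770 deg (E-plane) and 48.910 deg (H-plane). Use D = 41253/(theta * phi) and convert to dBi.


D_linear = 41253 / (31.770 * 48.910) = 26.54854
D_dBi = 10 * log10(26.54854) = 14.24 dBi

14.24 dBi


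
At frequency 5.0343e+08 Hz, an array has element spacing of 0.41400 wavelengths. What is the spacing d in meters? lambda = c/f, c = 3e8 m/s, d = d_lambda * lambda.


lambda = c / f = 3.0000e+08 / 5.0343e+08 = 0.5959120 m
d = 0.41400 * 0.5959120 = 0.2467 m

0.2467 m


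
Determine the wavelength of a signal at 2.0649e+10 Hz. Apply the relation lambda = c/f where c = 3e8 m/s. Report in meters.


lambda = c / f = 3.0000e+08 / 2.0649e+10 = 0.01453 m

0.01453 m


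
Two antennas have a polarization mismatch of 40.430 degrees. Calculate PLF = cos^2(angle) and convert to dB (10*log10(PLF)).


PLF_linear = cos^2(40.430 deg) = 0.5794237
PLF_dB = 10 * log10(0.5794237) = -2.370 dB

-2.370 dB


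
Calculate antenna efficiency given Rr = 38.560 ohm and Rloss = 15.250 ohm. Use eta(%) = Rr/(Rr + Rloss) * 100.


eta = 38.560 / (38.560 + 15.250) * 100 = 71.66%

71.66%


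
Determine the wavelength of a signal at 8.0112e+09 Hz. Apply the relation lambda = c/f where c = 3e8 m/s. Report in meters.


lambda = c / f = 3.0000e+08 / 8.0112e+09 = 0.03745 m

0.03745 m


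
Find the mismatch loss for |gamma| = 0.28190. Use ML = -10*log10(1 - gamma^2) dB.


ML = -10 * log10(1 - 0.28190^2) = -10 * log10(0.92053239) = 0.3596 dB

0.3596 dB


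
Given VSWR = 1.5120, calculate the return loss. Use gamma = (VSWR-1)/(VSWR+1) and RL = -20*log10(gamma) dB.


gamma = (1.5120 - 1) / (1.5120 + 1) = 0.2038217
RL = -20 * log10(0.2038217) = 13.81 dB

13.81 dB


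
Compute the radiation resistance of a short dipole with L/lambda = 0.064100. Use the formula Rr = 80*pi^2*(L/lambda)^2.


Rr = 80 * pi^2 * (0.064100)^2 = 80 * 9.869604 * 4.108810e-03 = 3.244 ohm

3.244 ohm


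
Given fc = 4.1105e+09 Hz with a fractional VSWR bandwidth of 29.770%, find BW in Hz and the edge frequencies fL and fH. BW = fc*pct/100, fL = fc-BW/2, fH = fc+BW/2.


BW = 4.1105e+09 * 29.770/100 = 1.223696e+09 Hz
fL = 4.1105e+09 - 1.223696e+09/2 = 3.499e+09 Hz
fH = 4.1105e+09 + 1.223696e+09/2 = 4.722e+09 Hz

BW=1.224e+09 Hz, fL=3.499e+09 Hz, fH=4.722e+09 Hz


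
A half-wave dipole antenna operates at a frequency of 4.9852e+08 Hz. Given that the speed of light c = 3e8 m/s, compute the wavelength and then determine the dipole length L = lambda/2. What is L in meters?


lambda = c / f = 3.0000e+08 / 4.9852e+08 = 0.6017813 m
L = lambda / 2 = 0.6017813 / 2 = 0.3009 m

0.3009 m


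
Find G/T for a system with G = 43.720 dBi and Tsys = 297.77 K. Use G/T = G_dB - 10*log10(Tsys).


G/T = 43.720 - 10*log10(297.77) = 43.720 - 24.73881 = 18.98 dB/K

18.98 dB/K


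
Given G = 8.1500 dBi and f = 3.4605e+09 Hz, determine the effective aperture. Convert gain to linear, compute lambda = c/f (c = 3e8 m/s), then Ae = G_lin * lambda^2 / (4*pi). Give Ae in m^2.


lambda = c / f = 3.0000e+08 / 3.4605e+09 = 0.08669267 m
G_linear = 10^(8.1500/10) = 6.531306
Ae = G_linear * lambda^2 / (4*pi) = 6.531306 * 0.08669267^2 / (4*pi) = 3.906e-03 m^2

3.906e-03 m^2


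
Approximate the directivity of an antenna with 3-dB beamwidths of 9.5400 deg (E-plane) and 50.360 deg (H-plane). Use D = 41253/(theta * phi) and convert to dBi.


D_linear = 41253 / (9.5400 * 50.360) = 85.86604
D_dBi = 10 * log10(85.86604) = 19.34 dBi

19.34 dBi


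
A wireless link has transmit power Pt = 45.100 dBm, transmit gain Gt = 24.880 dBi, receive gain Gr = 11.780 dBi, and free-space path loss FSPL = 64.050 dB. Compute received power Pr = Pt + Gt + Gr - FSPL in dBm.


Pr = 45.100 + 24.880 + 11.780 - 64.050 = 17.71 dBm

17.71 dBm


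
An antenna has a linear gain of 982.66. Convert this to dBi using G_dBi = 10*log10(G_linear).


G_dBi = 10 * log10(982.66) = 29.92 dBi

29.92 dBi


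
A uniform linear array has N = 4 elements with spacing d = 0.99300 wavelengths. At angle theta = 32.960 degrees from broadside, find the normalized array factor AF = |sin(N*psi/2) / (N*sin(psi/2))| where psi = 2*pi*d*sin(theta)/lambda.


psi = 2*pi*0.99300*sin(32.960 deg) = 3.394460 rad
AF = |sin(4*3.394460/2) / (4*sin(3.394460/2))| = 0.1221

0.1221


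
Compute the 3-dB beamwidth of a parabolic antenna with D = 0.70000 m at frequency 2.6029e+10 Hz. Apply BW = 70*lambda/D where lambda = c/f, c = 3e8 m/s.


lambda = c / f = 3.0000e+08 / 2.6029e+10 = 0.01152561 m
BW = 70 * 0.01152561 / 0.70000 = 1.153 deg

1.153 deg


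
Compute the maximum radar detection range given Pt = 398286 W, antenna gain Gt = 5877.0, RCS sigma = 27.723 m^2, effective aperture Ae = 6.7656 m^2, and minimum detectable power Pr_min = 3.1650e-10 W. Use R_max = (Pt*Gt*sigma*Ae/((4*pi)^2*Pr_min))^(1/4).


R^4 = 398286*5877.0*27.723*6.7656 / ((4*pi)^2 * 3.1650e-10) = 8.784233e+18
R_max = 8.784233e+18^0.25 = 54441 m

54441 m


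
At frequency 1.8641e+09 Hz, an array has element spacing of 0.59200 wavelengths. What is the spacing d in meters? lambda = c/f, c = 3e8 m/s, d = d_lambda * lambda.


lambda = c / f = 3.0000e+08 / 1.8641e+09 = 0.1609356 m
d = 0.59200 * 0.1609356 = 0.09527 m

0.09527 m


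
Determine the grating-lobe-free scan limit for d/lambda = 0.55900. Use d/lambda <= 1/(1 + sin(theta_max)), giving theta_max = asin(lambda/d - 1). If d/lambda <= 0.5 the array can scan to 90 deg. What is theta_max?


lambda/d - 1 = 1/0.55900 - 1 = 0.7889088
theta_max = asin(0.7889088) = 52.08 deg

52.08 deg


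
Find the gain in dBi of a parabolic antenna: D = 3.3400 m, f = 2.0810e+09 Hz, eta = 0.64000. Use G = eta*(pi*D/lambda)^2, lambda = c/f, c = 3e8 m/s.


lambda = c / f = 3.0000e+08 / 2.0810e+09 = 0.1441615 m
G_linear = 0.64000 * (pi * 3.3400 / 0.1441615)^2 = 3390.581
G_dBi = 10 * log10(3390.581) = 35.30 dBi

35.30 dBi


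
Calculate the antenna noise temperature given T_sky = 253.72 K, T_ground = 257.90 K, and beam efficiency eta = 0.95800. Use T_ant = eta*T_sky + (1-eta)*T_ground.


T_ant = 0.95800 * 253.72 + (1 - 0.95800) * 257.90 = 253.9 K

253.9 K


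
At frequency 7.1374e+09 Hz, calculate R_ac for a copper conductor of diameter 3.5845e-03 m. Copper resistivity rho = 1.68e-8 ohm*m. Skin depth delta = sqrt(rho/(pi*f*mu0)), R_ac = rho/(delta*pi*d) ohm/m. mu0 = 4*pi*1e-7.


delta = sqrt(1.68e-8 / (pi * 7.1374e+09 * 4*pi*1e-7)) = 7.721555e-07 m
R_ac = 1.68e-8 / (7.721555e-07 * pi * 3.5845e-03) = 1.932 ohm/m

1.932 ohm/m


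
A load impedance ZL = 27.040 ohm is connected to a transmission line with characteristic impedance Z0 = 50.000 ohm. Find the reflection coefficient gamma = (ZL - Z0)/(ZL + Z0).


gamma = (27.040 - 50.000) / (27.040 + 50.000) = -0.2980

-0.2980


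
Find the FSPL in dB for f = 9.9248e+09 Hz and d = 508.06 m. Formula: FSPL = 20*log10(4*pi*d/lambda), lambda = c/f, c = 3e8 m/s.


lambda = c / f = 3.0000e+08 / 9.9248e+09 = 0.03022731 m
FSPL = 20 * log10(4*pi*508.06/0.03022731) = 106.5 dB

106.5 dB


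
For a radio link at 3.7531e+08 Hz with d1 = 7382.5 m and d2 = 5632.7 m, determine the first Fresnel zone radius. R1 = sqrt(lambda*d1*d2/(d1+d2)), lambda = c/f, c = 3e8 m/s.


lambda = c / f = 3.0000e+08 / 3.7531e+08 = 0.7993392 m
R1 = sqrt(0.7993392 * 7382.5 * 5632.7 / (7382.5 + 5632.7)) = 50.54 m

50.54 m


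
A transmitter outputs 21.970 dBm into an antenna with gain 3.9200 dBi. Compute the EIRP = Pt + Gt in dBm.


EIRP = Pt + Gt = 21.970 + 3.9200 = 25.89 dBm

25.89 dBm


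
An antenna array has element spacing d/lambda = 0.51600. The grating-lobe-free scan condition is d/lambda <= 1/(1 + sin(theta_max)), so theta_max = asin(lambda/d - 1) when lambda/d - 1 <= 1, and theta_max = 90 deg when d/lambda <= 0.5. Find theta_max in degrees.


lambda/d - 1 = 1/0.51600 - 1 = 0.9379845
theta_max = asin(0.9379845) = 69.72 deg

69.72 deg


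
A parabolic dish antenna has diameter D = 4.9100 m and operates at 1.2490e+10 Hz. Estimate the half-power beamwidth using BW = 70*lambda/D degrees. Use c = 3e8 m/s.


lambda = c / f = 3.0000e+08 / 1.2490e+10 = 0.02401922 m
BW = 70 * 0.02401922 / 4.9100 = 0.3424 deg

0.3424 deg


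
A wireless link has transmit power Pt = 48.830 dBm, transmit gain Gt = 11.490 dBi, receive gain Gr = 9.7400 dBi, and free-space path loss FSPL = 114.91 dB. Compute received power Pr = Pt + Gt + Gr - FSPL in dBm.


Pr = 48.830 + 11.490 + 9.7400 - 114.91 = -44.85 dBm

-44.85 dBm


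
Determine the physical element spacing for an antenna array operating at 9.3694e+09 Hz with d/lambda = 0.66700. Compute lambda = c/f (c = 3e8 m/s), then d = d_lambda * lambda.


lambda = c / f = 3.0000e+08 / 9.3694e+09 = 0.03201913 m
d = 0.66700 * 0.03201913 = 0.02136 m

0.02136 m


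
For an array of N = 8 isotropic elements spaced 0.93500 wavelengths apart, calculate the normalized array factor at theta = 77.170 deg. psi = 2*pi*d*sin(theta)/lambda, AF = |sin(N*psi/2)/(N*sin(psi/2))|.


psi = 2*pi*0.93500*sin(77.170 deg) = 5.728104 rad
AF = |sin(8*5.728104/2) / (8*sin(5.728104/2))| = 0.3633

0.3633


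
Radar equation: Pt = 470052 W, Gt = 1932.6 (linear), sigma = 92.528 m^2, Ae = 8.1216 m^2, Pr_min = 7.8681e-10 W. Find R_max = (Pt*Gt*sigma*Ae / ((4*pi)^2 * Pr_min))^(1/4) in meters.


R^4 = 470052*1932.6*92.528*8.1216 / ((4*pi)^2 * 7.8681e-10) = 5.494309e+18
R_max = 5.494309e+18^0.25 = 48415 m

48415 m


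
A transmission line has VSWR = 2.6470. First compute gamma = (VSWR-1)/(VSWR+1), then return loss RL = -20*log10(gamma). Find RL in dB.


gamma = (2.6470 - 1) / (2.6470 + 1) = 0.4516041
RL = -20 * log10(0.4516041) = 6.905 dB

6.905 dB


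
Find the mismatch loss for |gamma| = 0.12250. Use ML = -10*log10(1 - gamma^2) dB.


ML = -10 * log10(1 - 0.12250^2) = -10 * log10(0.98499375) = 0.06567 dB

0.06567 dB


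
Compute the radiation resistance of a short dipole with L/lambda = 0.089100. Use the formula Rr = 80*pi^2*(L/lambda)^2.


Rr = 80 * pi^2 * (0.089100)^2 = 80 * 9.869604 * 7.938810e-03 = 6.268 ohm

6.268 ohm


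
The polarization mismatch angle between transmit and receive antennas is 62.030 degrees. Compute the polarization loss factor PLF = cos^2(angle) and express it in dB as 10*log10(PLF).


PLF_linear = cos^2(62.030 deg) = 0.2199696
PLF_dB = 10 * log10(0.2199696) = -6.576 dB

-6.576 dB


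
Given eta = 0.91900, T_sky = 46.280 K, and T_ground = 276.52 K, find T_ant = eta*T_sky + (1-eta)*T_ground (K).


T_ant = 0.91900 * 46.280 + (1 - 0.91900) * 276.52 = 64.93 K

64.93 K


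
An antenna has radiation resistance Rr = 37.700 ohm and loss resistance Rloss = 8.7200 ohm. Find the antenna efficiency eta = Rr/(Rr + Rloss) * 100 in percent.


eta = 37.700 / (37.700 + 8.7200) * 100 = 81.21%

81.21%


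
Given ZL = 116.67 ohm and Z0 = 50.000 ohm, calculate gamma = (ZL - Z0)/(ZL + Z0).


gamma = (116.67 - 50.000) / (116.67 + 50.000) = 0.4000

0.4000


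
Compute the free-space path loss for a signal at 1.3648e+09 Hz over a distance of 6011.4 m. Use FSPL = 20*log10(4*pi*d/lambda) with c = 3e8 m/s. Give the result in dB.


lambda = c / f = 3.0000e+08 / 1.3648e+09 = 0.2198124 m
FSPL = 20 * log10(4*pi*6011.4/0.2198124) = 110.7 dB

110.7 dB


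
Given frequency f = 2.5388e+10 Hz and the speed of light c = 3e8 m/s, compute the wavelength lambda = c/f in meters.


lambda = c / f = 3.0000e+08 / 2.5388e+10 = 0.01182 m

0.01182 m


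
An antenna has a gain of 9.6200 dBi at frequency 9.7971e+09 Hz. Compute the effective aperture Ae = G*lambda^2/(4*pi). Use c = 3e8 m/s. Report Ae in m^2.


lambda = c / f = 3.0000e+08 / 9.7971e+09 = 0.03062131 m
G_linear = 10^(9.6200/10) = 9.162205
Ae = G_linear * lambda^2 / (4*pi) = 9.162205 * 0.03062131^2 / (4*pi) = 6.837e-04 m^2

6.837e-04 m^2


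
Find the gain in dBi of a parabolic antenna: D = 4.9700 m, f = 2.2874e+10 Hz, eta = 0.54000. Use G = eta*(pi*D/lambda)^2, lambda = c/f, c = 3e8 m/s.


lambda = c / f = 3.0000e+08 / 2.2874e+10 = 0.01311533 m
G_linear = 0.54000 * (pi * 4.9700 / 0.01311533)^2 = 765328.4
G_dBi = 10 * log10(765328.4) = 58.84 dBi

58.84 dBi


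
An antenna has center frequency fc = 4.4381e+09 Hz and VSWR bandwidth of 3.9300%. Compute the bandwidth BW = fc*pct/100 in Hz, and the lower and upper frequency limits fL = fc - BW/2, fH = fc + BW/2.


BW = 4.4381e+09 * 3.9300/100 = 1.744173e+08 Hz
fL = 4.4381e+09 - 1.744173e+08/2 = 4.351e+09 Hz
fH = 4.4381e+09 + 1.744173e+08/2 = 4.525e+09 Hz

BW=1.744e+08 Hz, fL=4.351e+09 Hz, fH=4.525e+09 Hz


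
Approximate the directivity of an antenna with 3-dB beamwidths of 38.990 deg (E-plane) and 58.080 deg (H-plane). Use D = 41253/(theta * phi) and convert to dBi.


D_linear = 41253 / (38.990 * 58.080) = 18.21695
D_dBi = 10 * log10(18.21695) = 12.60 dBi

12.60 dBi


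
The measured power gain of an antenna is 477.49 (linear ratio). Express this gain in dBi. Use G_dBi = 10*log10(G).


G_dBi = 10 * log10(477.49) = 26.79 dBi

26.79 dBi


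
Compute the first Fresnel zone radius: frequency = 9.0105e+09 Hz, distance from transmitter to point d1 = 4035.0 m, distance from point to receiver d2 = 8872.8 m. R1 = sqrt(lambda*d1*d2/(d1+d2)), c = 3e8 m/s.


lambda = c / f = 3.0000e+08 / 9.0105e+09 = 0.03329449 m
R1 = sqrt(0.03329449 * 4035.0 * 8872.8 / (4035.0 + 8872.8)) = 9.610 m

9.610 m


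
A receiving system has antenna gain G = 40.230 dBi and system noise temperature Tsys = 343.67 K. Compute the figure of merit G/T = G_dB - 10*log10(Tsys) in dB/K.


G/T = 40.230 - 10*log10(343.67) = 40.230 - 25.36142 = 14.87 dB/K

14.87 dB/K


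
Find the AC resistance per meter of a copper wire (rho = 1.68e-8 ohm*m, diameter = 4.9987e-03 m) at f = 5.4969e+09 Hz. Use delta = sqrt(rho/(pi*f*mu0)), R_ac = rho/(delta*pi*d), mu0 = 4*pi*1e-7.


delta = sqrt(1.68e-8 / (pi * 5.4969e+09 * 4*pi*1e-7)) = 8.798646e-07 m
R_ac = 1.68e-8 / (8.798646e-07 * pi * 4.9987e-03) = 1.216 ohm/m

1.216 ohm/m


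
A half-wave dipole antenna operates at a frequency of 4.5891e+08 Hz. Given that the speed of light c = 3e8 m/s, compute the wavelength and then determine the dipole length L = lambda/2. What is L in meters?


lambda = c / f = 3.0000e+08 / 4.5891e+08 = 0.6537230 m
L = lambda / 2 = 0.6537230 / 2 = 0.3269 m

0.3269 m


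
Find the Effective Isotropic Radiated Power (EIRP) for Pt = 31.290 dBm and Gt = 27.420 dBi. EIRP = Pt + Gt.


EIRP = Pt + Gt = 31.290 + 27.420 = 58.71 dBm

58.71 dBm


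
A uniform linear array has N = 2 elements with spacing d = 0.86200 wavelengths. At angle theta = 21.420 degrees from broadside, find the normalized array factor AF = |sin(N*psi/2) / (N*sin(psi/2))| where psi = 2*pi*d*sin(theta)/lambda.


psi = 2*pi*0.86200*sin(21.420 deg) = 1.977971 rad
AF = |sin(2*1.977971/2) / (2*sin(1.977971/2))| = 0.5495

0.5495


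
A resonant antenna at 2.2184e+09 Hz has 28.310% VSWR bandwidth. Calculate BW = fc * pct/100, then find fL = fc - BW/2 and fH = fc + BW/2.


BW = 2.2184e+09 * 28.310/100 = 6.280290e+08 Hz
fL = 2.2184e+09 - 6.280290e+08/2 = 1.904e+09 Hz
fH = 2.2184e+09 + 6.280290e+08/2 = 2.532e+09 Hz

BW=6.280e+08 Hz, fL=1.904e+09 Hz, fH=2.532e+09 Hz


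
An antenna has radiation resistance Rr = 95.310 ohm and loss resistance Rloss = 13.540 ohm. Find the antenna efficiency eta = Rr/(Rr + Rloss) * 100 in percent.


eta = 95.310 / (95.310 + 13.540) * 100 = 87.56%

87.56%


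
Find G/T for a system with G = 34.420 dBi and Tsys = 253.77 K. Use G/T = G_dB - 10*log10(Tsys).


G/T = 34.420 - 10*log10(253.77) = 34.420 - 24.04440 = 10.38 dB/K

10.38 dB/K


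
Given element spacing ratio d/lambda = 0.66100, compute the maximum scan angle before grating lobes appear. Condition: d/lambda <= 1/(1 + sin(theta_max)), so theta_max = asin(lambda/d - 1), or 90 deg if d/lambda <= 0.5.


lambda/d - 1 = 1/0.66100 - 1 = 0.5128593
theta_max = asin(0.5128593) = 30.85 deg

30.85 deg


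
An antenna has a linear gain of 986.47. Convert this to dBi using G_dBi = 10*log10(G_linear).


G_dBi = 10 * log10(986.47) = 29.94 dBi

29.94 dBi


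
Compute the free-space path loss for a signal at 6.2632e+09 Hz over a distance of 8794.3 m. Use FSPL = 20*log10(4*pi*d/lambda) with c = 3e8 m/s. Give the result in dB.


lambda = c / f = 3.0000e+08 / 6.2632e+09 = 0.04789884 m
FSPL = 20 * log10(4*pi*8794.3/0.04789884) = 127.3 dB

127.3 dB


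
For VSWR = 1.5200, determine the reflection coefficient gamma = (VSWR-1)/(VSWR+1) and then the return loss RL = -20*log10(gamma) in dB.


gamma = (1.5200 - 1) / (1.5200 + 1) = 0.2063492
RL = -20 * log10(0.2063492) = 13.71 dB

13.71 dB


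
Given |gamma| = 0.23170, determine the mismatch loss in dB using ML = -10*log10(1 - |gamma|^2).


ML = -10 * log10(1 - 0.23170^2) = -10 * log10(0.94631511) = 0.2396 dB

0.2396 dB


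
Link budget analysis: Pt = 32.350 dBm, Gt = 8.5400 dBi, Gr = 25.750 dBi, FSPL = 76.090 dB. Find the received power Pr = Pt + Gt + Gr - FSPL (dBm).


Pr = 32.350 + 8.5400 + 25.750 - 76.090 = -9.45 dBm

-9.45 dBm


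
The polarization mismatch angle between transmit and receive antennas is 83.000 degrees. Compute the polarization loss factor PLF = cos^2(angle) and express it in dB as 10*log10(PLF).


PLF_linear = cos^2(83.000 deg) = 0.01485214
PLF_dB = 10 * log10(0.01485214) = -18.28 dB

-18.28 dB


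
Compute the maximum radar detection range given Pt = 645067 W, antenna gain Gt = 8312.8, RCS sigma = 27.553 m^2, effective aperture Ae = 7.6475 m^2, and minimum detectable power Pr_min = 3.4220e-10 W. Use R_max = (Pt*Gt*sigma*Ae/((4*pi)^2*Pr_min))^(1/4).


R^4 = 645067*8312.8*27.553*7.6475 / ((4*pi)^2 * 3.4220e-10) = 2.090936e+19
R_max = 2.090936e+19^0.25 = 67622 m

67622 m


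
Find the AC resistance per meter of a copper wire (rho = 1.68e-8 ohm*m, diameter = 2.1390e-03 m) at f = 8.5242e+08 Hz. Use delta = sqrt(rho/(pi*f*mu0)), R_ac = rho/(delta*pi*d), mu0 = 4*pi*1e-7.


delta = sqrt(1.68e-8 / (pi * 8.5242e+08 * 4*pi*1e-7)) = 2.234333e-06 m
R_ac = 1.68e-8 / (2.234333e-06 * pi * 2.1390e-03) = 1.119 ohm/m

1.119 ohm/m


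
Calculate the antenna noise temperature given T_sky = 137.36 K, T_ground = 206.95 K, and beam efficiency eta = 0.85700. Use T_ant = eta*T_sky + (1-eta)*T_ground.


T_ant = 0.85700 * 137.36 + (1 - 0.85700) * 206.95 = 147.3 K

147.3 K


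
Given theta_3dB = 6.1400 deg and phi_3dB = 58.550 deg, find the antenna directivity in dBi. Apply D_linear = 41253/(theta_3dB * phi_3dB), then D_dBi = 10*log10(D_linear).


D_linear = 41253 / (6.1400 * 58.550) = 114.7520
D_dBi = 10 * log10(114.7520) = 20.60 dBi

20.60 dBi


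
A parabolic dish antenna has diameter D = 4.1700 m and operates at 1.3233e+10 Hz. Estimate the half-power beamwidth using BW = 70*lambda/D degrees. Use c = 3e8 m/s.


lambda = c / f = 3.0000e+08 / 1.3233e+10 = 0.02267060 m
BW = 70 * 0.02267060 / 4.1700 = 0.3806 deg

0.3806 deg


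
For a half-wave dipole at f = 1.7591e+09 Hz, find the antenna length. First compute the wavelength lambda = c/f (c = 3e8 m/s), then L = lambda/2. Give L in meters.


lambda = c / f = 3.0000e+08 / 1.7591e+09 = 0.1705418 m
L = lambda / 2 = 0.1705418 / 2 = 0.08527 m

0.08527 m


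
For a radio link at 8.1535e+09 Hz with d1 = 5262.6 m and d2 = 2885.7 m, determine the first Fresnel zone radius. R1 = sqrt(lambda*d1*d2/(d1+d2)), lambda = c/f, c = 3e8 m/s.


lambda = c / f = 3.0000e+08 / 8.1535e+09 = 0.03679401 m
R1 = sqrt(0.03679401 * 5262.6 * 2885.7 / (5262.6 + 2885.7)) = 8.281 m

8.281 m


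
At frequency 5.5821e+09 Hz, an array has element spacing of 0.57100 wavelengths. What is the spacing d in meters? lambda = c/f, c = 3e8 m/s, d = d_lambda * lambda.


lambda = c / f = 3.0000e+08 / 5.5821e+09 = 0.05374321 m
d = 0.57100 * 0.05374321 = 0.03069 m

0.03069 m


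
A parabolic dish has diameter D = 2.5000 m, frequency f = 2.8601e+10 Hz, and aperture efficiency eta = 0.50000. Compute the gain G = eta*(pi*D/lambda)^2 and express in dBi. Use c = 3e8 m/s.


lambda = c / f = 3.0000e+08 / 2.8601e+10 = 0.01048914 m
G_linear = 0.50000 * (pi * 2.5000 / 0.01048914)^2 = 280330.3
G_dBi = 10 * log10(280330.3) = 54.48 dBi

54.48 dBi


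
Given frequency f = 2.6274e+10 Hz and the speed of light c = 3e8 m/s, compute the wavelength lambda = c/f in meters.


lambda = c / f = 3.0000e+08 / 2.6274e+10 = 0.01142 m

0.01142 m


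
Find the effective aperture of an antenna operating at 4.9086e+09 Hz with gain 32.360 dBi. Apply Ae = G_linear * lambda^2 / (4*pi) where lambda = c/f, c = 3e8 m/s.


lambda = c / f = 3.0000e+08 / 4.9086e+09 = 0.06111722 m
G_linear = 10^(32.360/10) = 1721.869
Ae = G_linear * lambda^2 / (4*pi) = 1721.869 * 0.06111722^2 / (4*pi) = 0.5118 m^2

0.5118 m^2


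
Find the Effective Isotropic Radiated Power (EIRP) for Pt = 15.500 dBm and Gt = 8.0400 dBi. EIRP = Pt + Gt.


EIRP = Pt + Gt = 15.500 + 8.0400 = 23.54 dBm

23.54 dBm


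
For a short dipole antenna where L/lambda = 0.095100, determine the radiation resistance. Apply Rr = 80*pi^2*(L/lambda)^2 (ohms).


Rr = 80 * pi^2 * (0.095100)^2 = 80 * 9.869604 * 9.044010e-03 = 7.141 ohm

7.141 ohm


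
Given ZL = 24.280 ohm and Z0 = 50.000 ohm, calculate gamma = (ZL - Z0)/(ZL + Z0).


gamma = (24.280 - 50.000) / (24.280 + 50.000) = -0.3463

-0.3463


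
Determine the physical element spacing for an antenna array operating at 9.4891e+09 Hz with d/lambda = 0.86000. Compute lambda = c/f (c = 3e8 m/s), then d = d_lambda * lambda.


lambda = c / f = 3.0000e+08 / 9.4891e+09 = 0.03161522 m
d = 0.86000 * 0.03161522 = 0.02719 m

0.02719 m


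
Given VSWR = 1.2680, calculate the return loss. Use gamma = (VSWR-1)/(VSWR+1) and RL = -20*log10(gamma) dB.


gamma = (1.2680 - 1) / (1.2680 + 1) = 0.1181658
RL = -20 * log10(0.1181658) = 18.55 dB

18.55 dB


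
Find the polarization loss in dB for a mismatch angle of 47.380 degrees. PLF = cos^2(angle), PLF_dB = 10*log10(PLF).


PLF_linear = cos^2(47.380 deg) = 0.4585089
PLF_dB = 10 * log10(0.4585089) = -3.387 dB

-3.387 dB


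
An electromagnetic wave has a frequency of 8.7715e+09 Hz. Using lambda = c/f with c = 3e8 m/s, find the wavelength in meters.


lambda = c / f = 3.0000e+08 / 8.7715e+09 = 0.03420 m

0.03420 m


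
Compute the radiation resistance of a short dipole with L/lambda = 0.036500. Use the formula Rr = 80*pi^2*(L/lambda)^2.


Rr = 80 * pi^2 * (0.036500)^2 = 80 * 9.869604 * 1.332250e-03 = 1.052 ohm

1.052 ohm


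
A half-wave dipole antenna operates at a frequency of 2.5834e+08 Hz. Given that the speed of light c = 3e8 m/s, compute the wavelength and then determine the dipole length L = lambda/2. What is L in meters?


lambda = c / f = 3.0000e+08 / 2.5834e+08 = 1.161260 m
L = lambda / 2 = 1.161260 / 2 = 0.5806 m

0.5806 m


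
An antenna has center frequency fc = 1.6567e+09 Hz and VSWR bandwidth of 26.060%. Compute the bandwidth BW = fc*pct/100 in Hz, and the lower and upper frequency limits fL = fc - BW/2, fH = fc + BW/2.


BW = 1.6567e+09 * 26.060/100 = 4.317360e+08 Hz
fL = 1.6567e+09 - 4.317360e+08/2 = 1.441e+09 Hz
fH = 1.6567e+09 + 4.317360e+08/2 = 1.873e+09 Hz

BW=4.317e+08 Hz, fL=1.441e+09 Hz, fH=1.873e+09 Hz


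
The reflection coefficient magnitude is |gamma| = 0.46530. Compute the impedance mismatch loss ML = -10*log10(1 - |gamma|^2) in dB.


ML = -10 * log10(1 - 0.46530^2) = -10 * log10(0.78349591) = 1.060 dB

1.060 dB


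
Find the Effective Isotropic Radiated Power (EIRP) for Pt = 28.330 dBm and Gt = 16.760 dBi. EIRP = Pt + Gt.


EIRP = Pt + Gt = 28.330 + 16.760 = 45.09 dBm

45.09 dBm


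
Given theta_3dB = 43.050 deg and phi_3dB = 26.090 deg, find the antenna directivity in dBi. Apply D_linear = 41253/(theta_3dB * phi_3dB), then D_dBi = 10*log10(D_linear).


D_linear = 41253 / (43.050 * 26.090) = 36.72893
D_dBi = 10 * log10(36.72893) = 15.65 dBi

15.65 dBi


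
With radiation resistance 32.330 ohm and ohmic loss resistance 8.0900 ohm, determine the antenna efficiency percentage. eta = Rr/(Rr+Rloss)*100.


eta = 32.330 / (32.330 + 8.0900) * 100 = 79.99%

79.99%


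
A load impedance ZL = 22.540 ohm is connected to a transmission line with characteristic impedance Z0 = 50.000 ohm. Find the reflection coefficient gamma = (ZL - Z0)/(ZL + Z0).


gamma = (22.540 - 50.000) / (22.540 + 50.000) = -0.3785

-0.3785


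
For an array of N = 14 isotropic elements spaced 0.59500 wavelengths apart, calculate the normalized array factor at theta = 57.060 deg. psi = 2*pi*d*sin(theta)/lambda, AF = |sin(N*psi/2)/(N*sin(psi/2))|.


psi = 2*pi*0.59500*sin(57.060 deg) = 3.137496 rad
AF = |sin(14*3.137496/2) / (14*sin(3.137496/2))| = 2.048e-03

2.048e-03


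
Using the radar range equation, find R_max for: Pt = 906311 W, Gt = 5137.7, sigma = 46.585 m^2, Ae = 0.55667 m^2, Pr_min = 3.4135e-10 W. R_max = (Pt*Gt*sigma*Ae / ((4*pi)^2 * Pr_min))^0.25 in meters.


R^4 = 906311*5137.7*46.585*0.55667 / ((4*pi)^2 * 3.4135e-10) = 2.240115e+18
R_max = 2.240115e+18^0.25 = 38687 m

38687 m


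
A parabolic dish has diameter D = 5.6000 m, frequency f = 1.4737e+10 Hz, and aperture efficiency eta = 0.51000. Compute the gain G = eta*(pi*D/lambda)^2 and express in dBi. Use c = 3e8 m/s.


lambda = c / f = 3.0000e+08 / 1.4737e+10 = 0.02035692 m
G_linear = 0.51000 * (pi * 5.6000 / 0.02035692)^2 = 380909.5
G_dBi = 10 * log10(380909.5) = 55.81 dBi

55.81 dBi


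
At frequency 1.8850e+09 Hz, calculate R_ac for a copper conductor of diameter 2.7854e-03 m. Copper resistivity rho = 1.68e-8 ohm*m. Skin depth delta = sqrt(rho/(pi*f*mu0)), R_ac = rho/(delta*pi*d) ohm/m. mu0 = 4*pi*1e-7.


delta = sqrt(1.68e-8 / (pi * 1.8850e+09 * 4*pi*1e-7)) = 1.502516e-06 m
R_ac = 1.68e-8 / (1.502516e-06 * pi * 2.7854e-03) = 1.278 ohm/m

1.278 ohm/m


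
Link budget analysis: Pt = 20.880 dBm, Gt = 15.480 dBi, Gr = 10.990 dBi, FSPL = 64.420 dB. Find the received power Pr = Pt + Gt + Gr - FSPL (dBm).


Pr = 20.880 + 15.480 + 10.990 - 64.420 = -17.07 dBm

-17.07 dBm


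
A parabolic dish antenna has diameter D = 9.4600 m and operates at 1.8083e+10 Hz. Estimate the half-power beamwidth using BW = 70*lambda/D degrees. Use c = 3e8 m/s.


lambda = c / f = 3.0000e+08 / 1.8083e+10 = 0.01659017 m
BW = 70 * 0.01659017 / 9.4600 = 0.1228 deg

0.1228 deg


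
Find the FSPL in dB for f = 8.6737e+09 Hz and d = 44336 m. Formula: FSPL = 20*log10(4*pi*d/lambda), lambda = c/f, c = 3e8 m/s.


lambda = c / f = 3.0000e+08 / 8.6737e+09 = 0.03458732 m
FSPL = 20 * log10(4*pi*44336/0.03458732) = 144.1 dB

144.1 dB


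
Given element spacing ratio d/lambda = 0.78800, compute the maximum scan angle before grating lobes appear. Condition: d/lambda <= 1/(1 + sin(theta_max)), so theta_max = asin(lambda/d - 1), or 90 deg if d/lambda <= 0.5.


lambda/d - 1 = 1/0.78800 - 1 = 0.2690355
theta_max = asin(0.2690355) = 15.61 deg

15.61 deg


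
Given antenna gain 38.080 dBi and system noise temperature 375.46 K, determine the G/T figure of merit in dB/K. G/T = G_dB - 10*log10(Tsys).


G/T = 38.080 - 10*log10(375.46) = 38.080 - 25.74564 = 12.33 dB/K

12.33 dB/K
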